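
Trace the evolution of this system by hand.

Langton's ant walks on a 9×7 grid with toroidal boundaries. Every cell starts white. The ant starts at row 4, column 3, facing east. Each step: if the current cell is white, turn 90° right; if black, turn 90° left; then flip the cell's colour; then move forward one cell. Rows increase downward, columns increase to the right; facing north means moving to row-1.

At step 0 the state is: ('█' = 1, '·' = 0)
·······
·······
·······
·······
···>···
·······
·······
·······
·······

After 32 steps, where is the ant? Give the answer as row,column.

[0] ·······
·······
·······
·······
···>···
·······
·······
·······
·······
[1] ·······
·······
·······
·······
···█···
···v···
·······
·······
·······
[2] ·······
·······
·······
·······
···█···
··<█···
·······
·······
·······
[3] ·······
·······
·······
·······
··^█···
··██···
·······
·······
·······
[4] ·······
·······
·······
·······
··█>···
··██···
·······
·······
·······
[5] ·······
·······
·······
···^···
··█····
··██···
·······
·······
·······
[6] ·······
·······
·······
···█>··
··█····
··██···
·······
·······
·······
[7] ·······
·······
·······
···██··
··█·v··
··██···
·······
·······
·······
[8] ·······
·······
·······
···██··
··█<█··
··██···
·······
·······
·······
[9] ·······
·······
·······
···^█··
··███··
··██···
·······
·······
·······
[10] ·······
·······
·······
··<·█··
··███··
··██···
·······
·······
·······
[11] ·······
·······
··^····
··█·█··
··███··
··██···
·······
·······
·······
[12] ·······
·······
··█>···
··█·█··
··███··
··██···
·······
·······
·······
[13] ·······
·······
··██···
··█v█··
··███··
··██···
·······
·······
·······
[14] ·······
·······
··██···
··<██··
··███··
··██···
·······
·······
·······
[15] ·······
·······
··██···
···██··
··v██··
··██···
·······
·······
·······
[16] ·······
·······
··██···
···██··
···>█··
··██···
·······
·······
·······
[17] ·······
·······
··██···
···^█··
····█··
··██···
·······
·······
·······
[18] ·······
·······
··██···
··<·█··
····█··
··██···
·······
·······
·······
[19] ·······
·······
··^█···
··█·█··
····█··
··██···
·······
·······
·······
[20] ·······
·······
·<·█···
··█·█··
····█··
··██···
·······
·······
·······
[21] ·······
·^·····
·█·█···
··█·█··
····█··
··██···
·······
·······
·······
[22] ·······
·█>····
·█·█···
··█·█··
····█··
··██···
·······
·······
·······
[23] ·······
·██····
·█v█···
··█·█··
····█··
··██···
·······
·······
·······
[24] ·······
·██····
·<██···
··█·█··
····█··
··██···
·······
·······
·······
[25] ·······
·██····
··██···
·v█·█··
····█··
··██···
·······
·······
·······
[26] ·······
·██····
··██···
<██·█··
····█··
··██···
·······
·······
·······
[27] ·······
·██····
^·██···
███·█··
····█··
··██···
·······
·······
·······
[28] ·······
·██····
█>██···
███·█··
····█··
··██···
·······
·······
·······
[29] ·······
·██····
████···
█v█·█··
····█··
··██···
·······
·······
·······
[30] ·······
·██····
████···
█·>·█··
····█··
··██···
·······
·······
·······
[31] ·······
·██····
██^█···
█···█··
····█··
··██···
·······
·······
·······
[32] ·······
·██····
█<·█···
█···█··
····█··
··██···
·······
·······
·······

2,1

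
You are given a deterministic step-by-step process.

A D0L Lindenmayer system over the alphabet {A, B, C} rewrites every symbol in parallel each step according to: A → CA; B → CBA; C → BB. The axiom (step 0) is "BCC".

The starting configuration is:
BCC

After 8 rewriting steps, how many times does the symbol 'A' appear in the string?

step 0: BCC
step 1: CBABBBB
step 2: BBCBACACBACBACBACBA
step 3: CBACBABBCBACABBCABBCBACABBCBACABBCBACABBCBACA
step 4: BBCBACABBCBACACBACBABBCBACABBCACBACBABBCACBACBABBCBACABBCACBACBABBCBACABBCACBACBABBCBACABBCACBACBABBCBACABBCA
step 5: CBACBABBCBACABBCACBACBABBCBACABBCABBCBACABBCBACACBACBABBCB…ACABBCACBACBABBCABBCBACABBCBACACBACBABBCBACABBCACBACBABBCA  (len 263)
step 6: BBCBACABBCBACACBACBABBCBACABBCACBACBABBCABBCBACABBCBACACBA…BBCBACACBACBABBCBACABBCACBACBABBCABBCBACABBCBACACBACBABBCA  (len 635)
step 7: CBACBABBCBACABBCACBACBABBCBACABBCABBCBACABBCBACACBACBABBCB…CBACBABBCBACABBCACBACBABBCBACABBCABBCBACABBCBACACBACBABBCA  (len 1533)
step 8: BBCBACABBCBACACBACBABBCBACABBCACBACBABBCABBCBACABBCBACACBA…CBACBABBCBACABBCACBACBABBCBACABBCABBCBACABBCBACACBACBABBCA  (len 3701)

1084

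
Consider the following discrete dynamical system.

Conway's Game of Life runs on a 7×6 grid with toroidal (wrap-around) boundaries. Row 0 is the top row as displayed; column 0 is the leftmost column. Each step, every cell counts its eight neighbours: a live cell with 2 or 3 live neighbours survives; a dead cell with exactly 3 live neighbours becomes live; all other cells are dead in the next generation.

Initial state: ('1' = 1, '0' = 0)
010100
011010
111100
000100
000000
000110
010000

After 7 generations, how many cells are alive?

[0] 010100
011010
111100
000100
000000
000110
010000
[1] 110100
000010
100010
010100
000110
000000
000110
[2] 001101
110110
000111
001101
001110
000000
001110
[3] 100001
110000
010000
000001
001010
000000
001010
[4] 100001
010001
010000
000000
000000
000000
000001
[5] 000011
010001
100000
000000
000000
000000
100001
[6] 000010
000011
100000
000000
000000
000000
100011
[7] 100100
000011
000001
000000
000000
000001
000011

8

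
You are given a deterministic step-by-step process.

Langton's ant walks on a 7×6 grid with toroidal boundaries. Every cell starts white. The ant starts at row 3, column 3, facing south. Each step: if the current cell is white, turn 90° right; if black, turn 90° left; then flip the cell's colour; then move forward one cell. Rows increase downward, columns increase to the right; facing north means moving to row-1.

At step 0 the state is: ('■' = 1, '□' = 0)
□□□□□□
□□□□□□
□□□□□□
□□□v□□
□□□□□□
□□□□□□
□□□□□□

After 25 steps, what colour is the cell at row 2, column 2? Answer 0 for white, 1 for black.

1

0) □□□□□□
□□□□□□
□□□□□□
□□□v□□
□□□□□□
□□□□□□
□□□□□□
1) □□□□□□
□□□□□□
□□□□□□
□□<■□□
□□□□□□
□□□□□□
□□□□□□
2) □□□□□□
□□□□□□
□□^□□□
□□■■□□
□□□□□□
□□□□□□
□□□□□□
3) □□□□□□
□□□□□□
□□■>□□
□□■■□□
□□□□□□
□□□□□□
□□□□□□
4) □□□□□□
□□□□□□
□□■■□□
□□■v□□
□□□□□□
□□□□□□
□□□□□□
5) □□□□□□
□□□□□□
□□■■□□
□□■□>□
□□□□□□
□□□□□□
□□□□□□
6) □□□□□□
□□□□□□
□□■■□□
□□■□■□
□□□□v□
□□□□□□
□□□□□□
7) □□□□□□
□□□□□□
□□■■□□
□□■□■□
□□□<■□
□□□□□□
□□□□□□
8) □□□□□□
□□□□□□
□□■■□□
□□■^■□
□□□■■□
□□□□□□
□□□□□□
9) □□□□□□
□□□□□□
□□■■□□
□□■■>□
□□□■■□
□□□□□□
□□□□□□
10) □□□□□□
□□□□□□
□□■■^□
□□■■□□
□□□■■□
□□□□□□
□□□□□□
11) □□□□□□
□□□□□□
□□■■■>
□□■■□□
□□□■■□
□□□□□□
□□□□□□
12) □□□□□□
□□□□□□
□□■■■■
□□■■□v
□□□■■□
□□□□□□
□□□□□□
13) □□□□□□
□□□□□□
□□■■■■
□□■■<■
□□□■■□
□□□□□□
□□□□□□
14) □□□□□□
□□□□□□
□□■■^■
□□■■■■
□□□■■□
□□□□□□
□□□□□□
15) □□□□□□
□□□□□□
□□■<□■
□□■■■■
□□□■■□
□□□□□□
□□□□□□
16) □□□□□□
□□□□□□
□□■□□■
□□■v■■
□□□■■□
□□□□□□
□□□□□□
17) □□□□□□
□□□□□□
□□■□□■
□□■□>■
□□□■■□
□□□□□□
□□□□□□
18) □□□□□□
□□□□□□
□□■□^■
□□■□□■
□□□■■□
□□□□□□
□□□□□□
19) □□□□□□
□□□□□□
□□■□■>
□□■□□■
□□□■■□
□□□□□□
□□□□□□
20) □□□□□□
□□□□□^
□□■□■□
□□■□□■
□□□■■□
□□□□□□
□□□□□□
21) □□□□□□
>□□□□■
□□■□■□
□□■□□■
□□□■■□
□□□□□□
□□□□□□
22) □□□□□□
■□□□□■
v□■□■□
□□■□□■
□□□■■□
□□□□□□
□□□□□□
23) □□□□□□
■□□□□■
■□■□■<
□□■□□■
□□□■■□
□□□□□□
□□□□□□
24) □□□□□□
■□□□□^
■□■□■■
□□■□□■
□□□■■□
□□□□□□
□□□□□□
25) □□□□□□
■□□□<□
■□■□■■
□□■□□■
□□□■■□
□□□□□□
□□□□□□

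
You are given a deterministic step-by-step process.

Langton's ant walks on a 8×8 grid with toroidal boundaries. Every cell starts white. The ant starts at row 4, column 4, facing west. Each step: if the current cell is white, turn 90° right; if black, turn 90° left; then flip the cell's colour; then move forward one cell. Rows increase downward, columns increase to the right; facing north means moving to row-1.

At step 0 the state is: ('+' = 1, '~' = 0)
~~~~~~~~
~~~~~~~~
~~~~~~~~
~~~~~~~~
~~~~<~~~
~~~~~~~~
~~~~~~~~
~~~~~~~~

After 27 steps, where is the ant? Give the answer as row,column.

gen 0: ~~~~~~~~
~~~~~~~~
~~~~~~~~
~~~~~~~~
~~~~<~~~
~~~~~~~~
~~~~~~~~
~~~~~~~~
gen 1: ~~~~~~~~
~~~~~~~~
~~~~~~~~
~~~~^~~~
~~~~+~~~
~~~~~~~~
~~~~~~~~
~~~~~~~~
gen 2: ~~~~~~~~
~~~~~~~~
~~~~~~~~
~~~~+>~~
~~~~+~~~
~~~~~~~~
~~~~~~~~
~~~~~~~~
gen 3: ~~~~~~~~
~~~~~~~~
~~~~~~~~
~~~~++~~
~~~~+v~~
~~~~~~~~
~~~~~~~~
~~~~~~~~
gen 4: ~~~~~~~~
~~~~~~~~
~~~~~~~~
~~~~++~~
~~~~<+~~
~~~~~~~~
~~~~~~~~
~~~~~~~~
gen 5: ~~~~~~~~
~~~~~~~~
~~~~~~~~
~~~~++~~
~~~~~+~~
~~~~v~~~
~~~~~~~~
~~~~~~~~
gen 6: ~~~~~~~~
~~~~~~~~
~~~~~~~~
~~~~++~~
~~~~~+~~
~~~<+~~~
~~~~~~~~
~~~~~~~~
gen 7: ~~~~~~~~
~~~~~~~~
~~~~~~~~
~~~~++~~
~~~^~+~~
~~~++~~~
~~~~~~~~
~~~~~~~~
gen 8: ~~~~~~~~
~~~~~~~~
~~~~~~~~
~~~~++~~
~~~+>+~~
~~~++~~~
~~~~~~~~
~~~~~~~~
gen 9: ~~~~~~~~
~~~~~~~~
~~~~~~~~
~~~~++~~
~~~+++~~
~~~+v~~~
~~~~~~~~
~~~~~~~~
gen 10: ~~~~~~~~
~~~~~~~~
~~~~~~~~
~~~~++~~
~~~+++~~
~~~+~>~~
~~~~~~~~
~~~~~~~~
gen 11: ~~~~~~~~
~~~~~~~~
~~~~~~~~
~~~~++~~
~~~+++~~
~~~+~+~~
~~~~~v~~
~~~~~~~~
gen 12: ~~~~~~~~
~~~~~~~~
~~~~~~~~
~~~~++~~
~~~+++~~
~~~+~+~~
~~~~<+~~
~~~~~~~~
gen 13: ~~~~~~~~
~~~~~~~~
~~~~~~~~
~~~~++~~
~~~+++~~
~~~+^+~~
~~~~++~~
~~~~~~~~
gen 14: ~~~~~~~~
~~~~~~~~
~~~~~~~~
~~~~++~~
~~~+++~~
~~~++>~~
~~~~++~~
~~~~~~~~
gen 15: ~~~~~~~~
~~~~~~~~
~~~~~~~~
~~~~++~~
~~~++^~~
~~~++~~~
~~~~++~~
~~~~~~~~
gen 16: ~~~~~~~~
~~~~~~~~
~~~~~~~~
~~~~++~~
~~~+<~~~
~~~++~~~
~~~~++~~
~~~~~~~~
gen 17: ~~~~~~~~
~~~~~~~~
~~~~~~~~
~~~~++~~
~~~+~~~~
~~~+v~~~
~~~~++~~
~~~~~~~~
gen 18: ~~~~~~~~
~~~~~~~~
~~~~~~~~
~~~~++~~
~~~+~~~~
~~~+~>~~
~~~~++~~
~~~~~~~~
gen 19: ~~~~~~~~
~~~~~~~~
~~~~~~~~
~~~~++~~
~~~+~~~~
~~~+~+~~
~~~~+v~~
~~~~~~~~
gen 20: ~~~~~~~~
~~~~~~~~
~~~~~~~~
~~~~++~~
~~~+~~~~
~~~+~+~~
~~~~+~>~
~~~~~~~~
gen 21: ~~~~~~~~
~~~~~~~~
~~~~~~~~
~~~~++~~
~~~+~~~~
~~~+~+~~
~~~~+~+~
~~~~~~v~
gen 22: ~~~~~~~~
~~~~~~~~
~~~~~~~~
~~~~++~~
~~~+~~~~
~~~+~+~~
~~~~+~+~
~~~~~<+~
gen 23: ~~~~~~~~
~~~~~~~~
~~~~~~~~
~~~~++~~
~~~+~~~~
~~~+~+~~
~~~~+^+~
~~~~~++~
gen 24: ~~~~~~~~
~~~~~~~~
~~~~~~~~
~~~~++~~
~~~+~~~~
~~~+~+~~
~~~~++>~
~~~~~++~
gen 25: ~~~~~~~~
~~~~~~~~
~~~~~~~~
~~~~++~~
~~~+~~~~
~~~+~+^~
~~~~++~~
~~~~~++~
gen 26: ~~~~~~~~
~~~~~~~~
~~~~~~~~
~~~~++~~
~~~+~~~~
~~~+~++>
~~~~++~~
~~~~~++~
gen 27: ~~~~~~~~
~~~~~~~~
~~~~~~~~
~~~~++~~
~~~+~~~~
~~~+~+++
~~~~++~v
~~~~~++~

6,7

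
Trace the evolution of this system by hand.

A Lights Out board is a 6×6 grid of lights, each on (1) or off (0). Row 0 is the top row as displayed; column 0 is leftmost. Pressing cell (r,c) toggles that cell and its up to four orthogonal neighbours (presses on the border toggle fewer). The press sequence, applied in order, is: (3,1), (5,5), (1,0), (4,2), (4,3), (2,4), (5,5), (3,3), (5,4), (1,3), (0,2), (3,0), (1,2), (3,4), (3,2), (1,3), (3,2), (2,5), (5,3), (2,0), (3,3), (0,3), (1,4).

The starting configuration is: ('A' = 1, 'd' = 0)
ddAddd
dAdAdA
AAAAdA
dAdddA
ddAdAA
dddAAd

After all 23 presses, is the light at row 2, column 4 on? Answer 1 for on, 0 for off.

0

gen 0: ddAddd
dAdAdA
AAAAdA
dAdddA
ddAdAA
dddAAd
gen 1: ddAddd
dAdAdA
AdAAdA
AdAddA
dAAdAA
dddAAd
gen 2: ddAddd
dAdAdA
AdAAdA
AdAddA
dAAdAd
dddAdA
gen 3: AdAddd
AddAdA
ddAAdA
AdAddA
dAAdAd
dddAdA
gen 4: AdAddd
AddAdA
ddAAdA
AddddA
dddAAd
ddAAdA
gen 5: AdAddd
AddAdA
ddAAdA
AddAdA
ddAddd
ddAddA
gen 6: AdAddd
AddAAA
ddAdAd
AddAAA
ddAddd
ddAddA
gen 7: AdAddd
AddAAA
ddAdAd
AddAAA
ddAddA
ddAdAd
gen 8: AdAddd
AddAAA
ddAAAd
AdAddA
ddAAdA
ddAdAd
gen 9: AdAddd
AddAAA
ddAAAd
AdAddA
ddAAAA
ddAAdA
gen 10: AdAAdd
AdAddA
ddAdAd
AdAddA
ddAAAA
ddAAdA
gen 11: AAdddd
AddddA
ddAdAd
AdAddA
ddAAAA
ddAAdA
gen 12: AAdddd
AddddA
AdAdAd
dAAddA
AdAAAA
ddAAdA
gen 13: AAAddd
AAAAdA
AdddAd
dAAddA
AdAAAA
ddAAdA
gen 14: AAAddd
AAAAdA
Addddd
dAAAAd
AdAAdA
ddAAdA
gen 15: AAAddd
AAAAdA
AdAddd
ddddAd
AddAdA
ddAAdA
gen 16: AAAAdd
AAddAA
AdAAdd
ddddAd
AddAdA
ddAAdA
gen 17: AAAAdd
AAddAA
AddAdd
dAAAAd
AdAAdA
ddAAdA
gen 18: AAAAdd
AAddAd
AddAAA
dAAAAA
AdAAdA
ddAAdA
gen 19: AAAAdd
AAddAd
AddAAA
dAAAAA
AdAddA
ddddAA
gen 20: AAAAdd
dAddAd
dAdAAA
AAAAAA
AdAddA
ddddAA
gen 21: AAAAdd
dAddAd
dAddAA
AAdddA
AdAAdA
ddddAA
gen 22: AAddAd
dAdAAd
dAddAA
AAdddA
AdAAdA
ddddAA
gen 23: AAdddd
dAdddA
dAdddA
AAdddA
AdAAdA
ddddAA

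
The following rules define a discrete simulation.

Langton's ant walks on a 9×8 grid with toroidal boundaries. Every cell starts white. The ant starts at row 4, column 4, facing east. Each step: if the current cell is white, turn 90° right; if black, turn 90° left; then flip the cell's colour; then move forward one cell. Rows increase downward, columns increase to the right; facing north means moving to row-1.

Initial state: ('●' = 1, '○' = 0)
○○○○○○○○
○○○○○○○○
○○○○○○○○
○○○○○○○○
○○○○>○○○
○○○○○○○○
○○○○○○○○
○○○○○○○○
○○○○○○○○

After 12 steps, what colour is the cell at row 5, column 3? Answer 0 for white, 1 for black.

t=0: ○○○○○○○○
○○○○○○○○
○○○○○○○○
○○○○○○○○
○○○○>○○○
○○○○○○○○
○○○○○○○○
○○○○○○○○
○○○○○○○○
t=1: ○○○○○○○○
○○○○○○○○
○○○○○○○○
○○○○○○○○
○○○○●○○○
○○○○v○○○
○○○○○○○○
○○○○○○○○
○○○○○○○○
t=2: ○○○○○○○○
○○○○○○○○
○○○○○○○○
○○○○○○○○
○○○○●○○○
○○○<●○○○
○○○○○○○○
○○○○○○○○
○○○○○○○○
t=3: ○○○○○○○○
○○○○○○○○
○○○○○○○○
○○○○○○○○
○○○^●○○○
○○○●●○○○
○○○○○○○○
○○○○○○○○
○○○○○○○○
t=4: ○○○○○○○○
○○○○○○○○
○○○○○○○○
○○○○○○○○
○○○●>○○○
○○○●●○○○
○○○○○○○○
○○○○○○○○
○○○○○○○○
t=5: ○○○○○○○○
○○○○○○○○
○○○○○○○○
○○○○^○○○
○○○●○○○○
○○○●●○○○
○○○○○○○○
○○○○○○○○
○○○○○○○○
t=6: ○○○○○○○○
○○○○○○○○
○○○○○○○○
○○○○●>○○
○○○●○○○○
○○○●●○○○
○○○○○○○○
○○○○○○○○
○○○○○○○○
t=7: ○○○○○○○○
○○○○○○○○
○○○○○○○○
○○○○●●○○
○○○●○v○○
○○○●●○○○
○○○○○○○○
○○○○○○○○
○○○○○○○○
t=8: ○○○○○○○○
○○○○○○○○
○○○○○○○○
○○○○●●○○
○○○●<●○○
○○○●●○○○
○○○○○○○○
○○○○○○○○
○○○○○○○○
t=9: ○○○○○○○○
○○○○○○○○
○○○○○○○○
○○○○^●○○
○○○●●●○○
○○○●●○○○
○○○○○○○○
○○○○○○○○
○○○○○○○○
t=10: ○○○○○○○○
○○○○○○○○
○○○○○○○○
○○○<○●○○
○○○●●●○○
○○○●●○○○
○○○○○○○○
○○○○○○○○
○○○○○○○○
t=11: ○○○○○○○○
○○○○○○○○
○○○^○○○○
○○○●○●○○
○○○●●●○○
○○○●●○○○
○○○○○○○○
○○○○○○○○
○○○○○○○○
t=12: ○○○○○○○○
○○○○○○○○
○○○●>○○○
○○○●○●○○
○○○●●●○○
○○○●●○○○
○○○○○○○○
○○○○○○○○
○○○○○○○○

1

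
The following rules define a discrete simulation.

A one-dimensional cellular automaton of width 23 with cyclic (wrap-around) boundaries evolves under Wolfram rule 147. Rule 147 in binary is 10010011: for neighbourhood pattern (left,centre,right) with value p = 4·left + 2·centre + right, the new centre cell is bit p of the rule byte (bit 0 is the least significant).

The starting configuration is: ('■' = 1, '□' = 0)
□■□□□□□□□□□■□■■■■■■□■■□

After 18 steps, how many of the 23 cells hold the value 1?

18

[0] □■□□□□□□□□□■□■■■■■■□■■□
[1] ■□■■■■■■■■■□□□■■■■□□□□■
[2] □□□■■■■■■■□■■■□■■□■■■■□
[3] ■■■□■■■■■□□□■□□□□□□■■□■
[4] ■■□□□■■■□■■■□■■■■■■□□□□
[5] □□■■■□■□□□■□□□■■■■□■■■■
[6] ■■□■□□□■■■□■■■□■■□□□■■□
[7] □□□□■■■□■□□□■□□□□■■■□□□
[8] ■■■■□■□□□■■■□■■■■□■□■■■
[9] ■■■□□□■■■□■□□□■■□□□□□■■
[10] ■■□■■■□■□□□■■■□□■■■■■□■
[11] ■□□□■□□□■■■□■□■■□■■■□□□
[12] □■■■□■■■□■□□□□□□□□■□■■■
[13] □□■□□□■□□□■■■■■■■■□□□■□
[14] ■■□■■■□■■■□■■■■■■□■■■□■
[15] ■□□□■□□□■□□□■■■■□□□■□□□
[16] □■■■□■■■□■■■□■■□■■■□■■■
[17] □□■□□□■□□□■□□□□□□■□□□■□
[18] ■■□■■■□■■■□■■■■■■□■■■□■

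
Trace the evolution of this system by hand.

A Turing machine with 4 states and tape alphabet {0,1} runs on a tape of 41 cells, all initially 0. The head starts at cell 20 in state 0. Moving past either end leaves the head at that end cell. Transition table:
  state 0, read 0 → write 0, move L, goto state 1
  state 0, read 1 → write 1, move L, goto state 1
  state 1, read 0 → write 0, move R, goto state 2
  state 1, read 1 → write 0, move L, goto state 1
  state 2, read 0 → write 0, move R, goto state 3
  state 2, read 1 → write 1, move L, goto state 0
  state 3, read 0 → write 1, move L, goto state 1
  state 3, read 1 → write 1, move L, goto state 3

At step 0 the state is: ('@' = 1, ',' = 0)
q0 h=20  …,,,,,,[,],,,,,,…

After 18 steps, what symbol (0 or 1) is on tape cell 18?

gen 0: q0 h=20  …,,,,,,[,],,,,,,…
gen 1: q1 h=19  …,,,,,,[,],,,,,,…
gen 2: q2 h=20  …,,,,,,[,],,,,,,…
gen 3: q3 h=21  …,,,,,,[,],,,,,,…
gen 4: q1 h=20  …,,,,,,[,]@,,,,,…
gen 5: q2 h=21  …,,,,,,[@],,,,,,…
gen 6: q0 h=20  …,,,,,,[,]@,,,,,…
gen 7: q1 h=19  …,,,,,,[,],@,,,,…
gen 8: q2 h=20  …,,,,,,[,]@,,,,,…
gen 9: q3 h=21  …,,,,,,[@],,,,,,…
gen 10: q3 h=20  …,,,,,,[,]@,,,,,…
gen 11: q1 h=19  …,,,,,,[,]@@,,,,…
gen 12: q2 h=20  …,,,,,,[@]@,,,,,…
gen 13: q0 h=19  …,,,,,,[,]@@,,,,…
gen 14: q1 h=18  …,,,,,,[,],@@,,,…
gen 15: q2 h=19  …,,,,,,[,]@@,,,,…
gen 16: q3 h=20  …,,,,,,[@]@,,,,,…
gen 17: q3 h=19  …,,,,,,[,]@@,,,,…
gen 18: q1 h=18  …,,,,,,[,]@@@,,,…

0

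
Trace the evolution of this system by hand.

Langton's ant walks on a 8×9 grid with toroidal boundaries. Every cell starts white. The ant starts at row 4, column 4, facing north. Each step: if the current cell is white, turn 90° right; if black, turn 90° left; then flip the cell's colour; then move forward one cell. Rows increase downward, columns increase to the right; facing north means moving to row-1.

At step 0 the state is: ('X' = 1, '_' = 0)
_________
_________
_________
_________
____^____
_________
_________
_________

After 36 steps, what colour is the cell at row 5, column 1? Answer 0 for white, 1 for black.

step 0: _________
_________
_________
_________
____^____
_________
_________
_________
step 1: _________
_________
_________
_________
____X>___
_________
_________
_________
step 2: _________
_________
_________
_________
____XX___
_____v___
_________
_________
step 3: _________
_________
_________
_________
____XX___
____<X___
_________
_________
step 4: _________
_________
_________
_________
____^X___
____XX___
_________
_________
step 5: _________
_________
_________
_________
___<_X___
____XX___
_________
_________
step 6: _________
_________
_________
___^_____
___X_X___
____XX___
_________
_________
step 7: _________
_________
_________
___X>____
___X_X___
____XX___
_________
_________
step 8: _________
_________
_________
___XX____
___XvX___
____XX___
_________
_________
step 9: _________
_________
_________
___XX____
___<XX___
____XX___
_________
_________
step 10: _________
_________
_________
___XX____
____XX___
___vXX___
_________
_________
step 11: _________
_________
_________
___XX____
____XX___
__<XXX___
_________
_________
step 12: _________
_________
_________
___XX____
__^_XX___
__XXXX___
_________
_________
step 13: _________
_________
_________
___XX____
__X>XX___
__XXXX___
_________
_________
step 14: _________
_________
_________
___XX____
__XXXX___
__XvXX___
_________
_________
step 15: _________
_________
_________
___XX____
__XXXX___
__X_>X___
_________
_________
step 16: _________
_________
_________
___XX____
__XX^X___
__X__X___
_________
_________
step 17: _________
_________
_________
___XX____
__X<_X___
__X__X___
_________
_________
step 18: _________
_________
_________
___XX____
__X__X___
__Xv_X___
_________
_________
step 19: _________
_________
_________
___XX____
__X__X___
__<X_X___
_________
_________
step 20: _________
_________
_________
___XX____
__X__X___
___X_X___
__v______
_________
step 21: _________
_________
_________
___XX____
__X__X___
___X_X___
_<X______
_________
step 22: _________
_________
_________
___XX____
__X__X___
_^_X_X___
_XX______
_________
step 23: _________
_________
_________
___XX____
__X__X___
_X>X_X___
_XX______
_________
step 24: _________
_________
_________
___XX____
__X__X___
_XXX_X___
_Xv______
_________
step 25: _________
_________
_________
___XX____
__X__X___
_XXX_X___
_X_>_____
_________
step 26: _________
_________
_________
___XX____
__X__X___
_XXX_X___
_X_X_____
___v_____
step 27: _________
_________
_________
___XX____
__X__X___
_XXX_X___
_X_X_____
__<X_____
step 28: _________
_________
_________
___XX____
__X__X___
_XXX_X___
_X^X_____
__XX_____
step 29: _________
_________
_________
___XX____
__X__X___
_XXX_X___
_XX>_____
__XX_____
step 30: _________
_________
_________
___XX____
__X__X___
_XX^_X___
_XX______
__XX_____
step 31: _________
_________
_________
___XX____
__X__X___
_X<__X___
_XX______
__XX_____
step 32: _________
_________
_________
___XX____
__X__X___
_X___X___
_Xv______
__XX_____
step 33: _________
_________
_________
___XX____
__X__X___
_X___X___
_X_>_____
__XX_____
step 34: _________
_________
_________
___XX____
__X__X___
_X___X___
_X_X_____
__Xv_____
step 35: _________
_________
_________
___XX____
__X__X___
_X___X___
_X_X_____
__X_>____
step 36: ____v____
_________
_________
___XX____
__X__X___
_X___X___
_X_X_____
__X_X____

1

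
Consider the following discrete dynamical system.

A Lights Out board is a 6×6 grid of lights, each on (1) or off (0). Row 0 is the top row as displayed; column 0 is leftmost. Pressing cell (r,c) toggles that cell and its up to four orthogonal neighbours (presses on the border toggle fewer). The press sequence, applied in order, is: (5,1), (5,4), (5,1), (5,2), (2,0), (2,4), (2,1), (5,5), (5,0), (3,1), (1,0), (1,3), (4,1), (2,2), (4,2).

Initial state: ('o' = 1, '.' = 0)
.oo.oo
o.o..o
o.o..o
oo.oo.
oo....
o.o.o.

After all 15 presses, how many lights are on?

step 0: .oo.oo
o.o..o
o.o..o
oo.oo.
oo....
o.o.o.
step 1: .oo.oo
o.o..o
o.o..o
oo.oo.
o.....
.o..o.
step 2: .oo.oo
o.o..o
o.o..o
oo.oo.
o...o.
.o.o.o
step 3: .oo.oo
o.o..o
o.o..o
oo.oo.
oo..o.
o.oo.o
step 4: .oo.oo
o.o..o
o.o..o
oo.oo.
ooo.o.
oo...o
step 5: .oo.oo
..o..o
.oo..o
.o.oo.
ooo.o.
oo...o
step 6: .oo.oo
..o.oo
.oooo.
.o.o..
ooo.o.
oo...o
step 7: .oo.oo
.oo.oo
o..oo.
...o..
ooo.o.
oo...o
step 8: .oo.oo
.oo.oo
o..oo.
...o..
ooo.oo
oo..o.
step 9: .oo.oo
.oo.oo
o..oo.
...o..
.oo.oo
....o.
step 10: .oo.oo
.oo.oo
oo.oo.
oooo..
..o.oo
....o.
step 11: ooo.oo
o.o.oo
.o.oo.
oooo..
..o.oo
....o.
step 12: oooooo
o..o.o
.o..o.
oooo..
..o.oo
....o.
step 13: oooooo
o..o.o
.o..o.
o.oo..
oo..oo
.o..o.
step 14: oooooo
o.oo.o
..ooo.
o..o..
oo..oo
.o..o.
step 15: oooooo
o.oo.o
..ooo.
o.oo..
o.oooo
.oo.o.

24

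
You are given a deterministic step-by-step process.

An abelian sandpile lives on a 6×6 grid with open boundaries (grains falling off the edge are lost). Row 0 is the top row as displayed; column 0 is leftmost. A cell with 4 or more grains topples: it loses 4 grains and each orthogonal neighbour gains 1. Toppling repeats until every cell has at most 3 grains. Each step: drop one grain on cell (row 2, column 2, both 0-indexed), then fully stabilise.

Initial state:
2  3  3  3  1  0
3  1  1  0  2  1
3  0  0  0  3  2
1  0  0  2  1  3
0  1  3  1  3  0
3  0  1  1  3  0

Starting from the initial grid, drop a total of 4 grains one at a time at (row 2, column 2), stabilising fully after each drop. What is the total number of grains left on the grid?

k=0  2  3  3  3  1  0
3  1  1  0  2  1
3  0  0  0  3  2
1  0  0  2  1  3
0  1  3  1  3  0
3  0  1  1  3  0
k=1  2  3  3  3  1  0
3  1  1  0  2  1
3  0  1  0  3  2
1  0  0  2  1  3
0  1  3  1  3  0
3  0  1  1  3  0
k=2  2  3  3  3  1  0
3  1  1  0  2  1
3  0  2  0  3  2
1  0  0  2  1  3
0  1  3  1  3  0
3  0  1  1  3  0
k=3  2  3  3  3  1  0
3  1  1  0  2  1
3  0  3  0  3  2
1  0  0  2  1  3
0  1  3  1  3  0
3  0  1  1  3  0
k=4  2  3  3  3  1  0
3  1  2  0  2  1
3  1  0  1  3  2
1  0  1  2  1  3
0  1  3  1  3  0
3  0  1  1  3  0

55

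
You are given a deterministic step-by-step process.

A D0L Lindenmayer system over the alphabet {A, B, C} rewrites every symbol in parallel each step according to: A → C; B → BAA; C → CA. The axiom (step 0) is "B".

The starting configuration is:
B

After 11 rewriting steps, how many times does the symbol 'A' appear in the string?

gen 0: B
gen 1: BAA
gen 2: BAACC
gen 3: BAACCCACA
gen 4: BAACCCACACACCAC
gen 5: BAACCCACACACCACCACCACACCA
gen 6: BAACCCACACACCACCACCACACCACACCACACCACCACAC
gen 7: BAACCCACACACCACCACCACACCACACCACACCACCACACCACCACACCACCACACCACACCACCA
gen 8: BAACCCACACACCACCACCACACCACACCACACCACCACACCACCACACCACCACACCACACCACCACACCACACCACCACACCACACCACCACACCACCACACCACAC
gen 9: BAACCCACACACCACCACCACACCACACCACACCACCACACCACCACACCACCACACC…CCACACCACACCACCACACCACCACACCACACCACCACACCACACCACCACACCACCA  (len 177)
gen 10: BAACCCACACACCACCACCACACCACACCACACCACCACACCACCACACCACCACACC…CACCACCACACCACCACACCACACCACCACACCACCACACCACACCACCACACCACAC  (len 287)
gen 11: BAACCCACACACCACCACCACACCACACCACACCACCACACCACCACACCACCACACC…CCACACCACACCACCACACCACACCACCACACCACCACACCACACCACCACACCACCA  (len 465)

178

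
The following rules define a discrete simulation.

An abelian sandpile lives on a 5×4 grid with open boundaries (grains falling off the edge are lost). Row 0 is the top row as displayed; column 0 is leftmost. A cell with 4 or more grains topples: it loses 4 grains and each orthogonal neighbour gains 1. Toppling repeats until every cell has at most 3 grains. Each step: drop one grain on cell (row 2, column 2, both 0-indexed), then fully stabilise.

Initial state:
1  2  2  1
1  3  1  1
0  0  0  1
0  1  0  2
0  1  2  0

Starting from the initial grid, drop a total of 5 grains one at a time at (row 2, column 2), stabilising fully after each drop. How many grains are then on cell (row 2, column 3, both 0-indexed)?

2

step 0: 1  2  2  1
1  3  1  1
0  0  0  1
0  1  0  2
0  1  2  0
step 1: 1  2  2  1
1  3  1  1
0  0  1  1
0  1  0  2
0  1  2  0
step 2: 1  2  2  1
1  3  1  1
0  0  2  1
0  1  0  2
0  1  2  0
step 3: 1  2  2  1
1  3  1  1
0  0  3  1
0  1  0  2
0  1  2  0
step 4: 1  2  2  1
1  3  2  1
0  1  0  2
0  1  1  2
0  1  2  0
step 5: 1  2  2  1
1  3  2  1
0  1  1  2
0  1  1  2
0  1  2  0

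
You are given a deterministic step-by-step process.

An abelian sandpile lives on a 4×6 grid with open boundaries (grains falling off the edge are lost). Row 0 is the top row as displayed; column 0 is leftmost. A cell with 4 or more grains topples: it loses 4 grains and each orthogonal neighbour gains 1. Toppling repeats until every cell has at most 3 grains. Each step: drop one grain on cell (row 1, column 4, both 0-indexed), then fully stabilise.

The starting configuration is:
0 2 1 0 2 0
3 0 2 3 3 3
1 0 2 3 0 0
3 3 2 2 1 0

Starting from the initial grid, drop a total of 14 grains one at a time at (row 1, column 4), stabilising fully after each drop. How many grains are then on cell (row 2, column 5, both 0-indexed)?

3

step 0: 0 2 1 0 2 0
3 0 2 3 3 3
1 0 2 3 0 0
3 3 2 2 1 0
step 1: 0 2 1 1 3 1
3 0 3 1 2 0
1 0 3 0 2 1
3 3 2 3 1 0
step 2: 0 2 1 1 3 1
3 0 3 1 3 0
1 0 3 0 2 1
3 3 2 3 1 0
step 3: 0 2 1 2 0 2
3 0 3 2 1 1
1 0 3 0 3 1
3 3 2 3 1 0
step 4: 0 2 1 2 0 2
3 0 3 2 2 1
1 0 3 0 3 1
3 3 2 3 1 0
step 5: 0 2 1 2 0 2
3 0 3 2 3 1
1 0 3 0 3 1
3 3 2 3 1 0
step 6: 0 2 1 2 1 2
3 0 3 3 1 2
1 0 3 1 0 2
3 3 2 3 2 0
step 7: 0 2 1 2 1 2
3 0 3 3 2 2
1 0 3 1 0 2
3 3 2 3 2 0
step 8: 0 2 1 2 1 2
3 0 3 3 3 2
1 0 3 1 0 2
3 3 2 3 2 0
step 9: 0 2 2 3 2 2
3 1 1 1 1 3
1 1 0 3 1 2
3 3 3 3 2 0
step 10: 0 2 2 3 2 2
3 1 1 1 2 3
1 1 0 3 1 2
3 3 3 3 2 0
step 11: 0 2 2 3 2 2
3 1 1 1 3 3
1 1 0 3 1 2
3 3 3 3 2 0
step 12: 0 2 2 3 3 3
3 1 1 2 1 0
1 1 0 3 2 3
3 3 3 3 2 0
step 13: 0 2 2 3 3 3
3 1 1 2 2 0
1 1 0 3 2 3
3 3 3 3 2 0
step 14: 0 2 2 3 3 3
3 1 1 2 3 0
1 1 0 3 2 3
3 3 3 3 2 0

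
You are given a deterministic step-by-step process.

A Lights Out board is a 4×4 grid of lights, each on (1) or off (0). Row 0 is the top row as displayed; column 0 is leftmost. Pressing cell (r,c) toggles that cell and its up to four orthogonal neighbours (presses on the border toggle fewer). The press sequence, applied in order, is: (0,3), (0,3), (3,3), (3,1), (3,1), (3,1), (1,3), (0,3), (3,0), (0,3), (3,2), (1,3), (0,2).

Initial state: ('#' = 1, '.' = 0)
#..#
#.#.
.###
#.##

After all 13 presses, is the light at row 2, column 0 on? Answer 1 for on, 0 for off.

0) #..#
#.#.
.###
#.##
1) #.#.
#.##
.###
#.##
2) #..#
#.#.
.###
#.##
3) #..#
#.#.
.##.
#...
4) #..#
#.#.
..#.
.##.
5) #..#
#.#.
.##.
#...
6) #..#
#.#.
..#.
.##.
7) #...
#..#
..##
.##.
8) #.##
#...
..##
.##.
9) #.##
#...
#.##
#.#.
10) #...
#..#
#.##
#.#.
11) #...
#..#
#..#
##.#
12) #..#
#.#.
#...
##.#
13) ###.
#...
#...
##.#

1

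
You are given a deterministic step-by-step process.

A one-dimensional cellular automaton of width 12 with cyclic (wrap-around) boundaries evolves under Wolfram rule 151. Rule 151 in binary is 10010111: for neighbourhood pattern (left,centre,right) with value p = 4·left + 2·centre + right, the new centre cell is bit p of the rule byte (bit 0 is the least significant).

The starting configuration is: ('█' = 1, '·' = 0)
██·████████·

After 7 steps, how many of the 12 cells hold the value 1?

gen 0: ██·████████·
gen 1: ····██████··
gen 2: ████·████·██
gen 3: ███···██···█
gen 4: ██·███··███·
gen 5: ····█·██·█··
gen 6: █████····███
gen 7: ████·████·██

10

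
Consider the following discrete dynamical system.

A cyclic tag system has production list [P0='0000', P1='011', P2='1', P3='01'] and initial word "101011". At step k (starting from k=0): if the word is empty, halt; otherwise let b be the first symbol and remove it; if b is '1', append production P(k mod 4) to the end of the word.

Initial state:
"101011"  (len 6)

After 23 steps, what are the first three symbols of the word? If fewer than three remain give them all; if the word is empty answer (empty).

gen 0: "101011"  (len 6)
gen 1: "010110000"  (len 9)
gen 2: "10110000"  (len 8)
gen 3: "01100001"  (len 8)
gen 4: "1100001"  (len 7)
gen 5: "1000010000"  (len 10)
gen 6: "000010000011"  (len 12)
gen 7: "00010000011"  (len 11)
gen 8: "0010000011"  (len 10)
gen 9: "010000011"  (len 9)
gen 10: "10000011"  (len 8)
gen 11: "00000111"  (len 8)
gen 12: "0000111"  (len 7)
gen 13: "000111"  (len 6)
gen 14: "00111"  (len 5)
gen 15: "0111"  (len 4)
gen 16: "111"  (len 3)
gen 17: "110000"  (len 6)
gen 18: "10000011"  (len 8)
gen 19: "00000111"  (len 8)
gen 20: "0000111"  (len 7)
gen 21: "000111"  (len 6)
gen 22: "00111"  (len 5)
gen 23: "0111"  (len 4)

011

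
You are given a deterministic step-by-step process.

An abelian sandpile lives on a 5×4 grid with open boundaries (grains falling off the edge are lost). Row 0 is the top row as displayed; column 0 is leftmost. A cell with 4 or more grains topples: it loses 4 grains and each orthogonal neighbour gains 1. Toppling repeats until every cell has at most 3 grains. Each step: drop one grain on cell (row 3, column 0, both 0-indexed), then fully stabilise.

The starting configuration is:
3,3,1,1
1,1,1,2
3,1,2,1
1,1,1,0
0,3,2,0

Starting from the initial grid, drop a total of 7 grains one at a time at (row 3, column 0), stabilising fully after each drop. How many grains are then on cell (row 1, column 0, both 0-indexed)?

2

step 0: 3,3,1,1
1,1,1,2
3,1,2,1
1,1,1,0
0,3,2,0
step 1: 3,3,1,1
1,1,1,2
3,1,2,1
2,1,1,0
0,3,2,0
step 2: 3,3,1,1
1,1,1,2
3,1,2,1
3,1,1,0
0,3,2,0
step 3: 3,3,1,1
2,1,1,2
0,2,2,1
1,2,1,0
1,3,2,0
step 4: 3,3,1,1
2,1,1,2
0,2,2,1
2,2,1,0
1,3,2,0
step 5: 3,3,1,1
2,1,1,2
0,2,2,1
3,2,1,0
1,3,2,0
step 6: 3,3,1,1
2,1,1,2
1,2,2,1
0,3,1,0
2,3,2,0
step 7: 3,3,1,1
2,1,1,2
1,2,2,1
1,3,1,0
2,3,2,0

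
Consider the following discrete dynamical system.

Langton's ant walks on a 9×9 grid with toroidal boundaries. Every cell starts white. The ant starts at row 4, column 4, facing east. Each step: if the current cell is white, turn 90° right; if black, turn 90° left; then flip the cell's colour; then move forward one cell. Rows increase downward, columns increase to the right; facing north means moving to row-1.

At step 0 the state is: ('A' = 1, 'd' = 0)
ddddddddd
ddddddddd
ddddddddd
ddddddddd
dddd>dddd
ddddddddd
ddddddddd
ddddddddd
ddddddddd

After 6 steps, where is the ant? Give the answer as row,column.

gen 0: ddddddddd
ddddddddd
ddddddddd
ddddddddd
dddd>dddd
ddddddddd
ddddddddd
ddddddddd
ddddddddd
gen 1: ddddddddd
ddddddddd
ddddddddd
ddddddddd
ddddAdddd
ddddvdddd
ddddddddd
ddddddddd
ddddddddd
gen 2: ddddddddd
ddddddddd
ddddddddd
ddddddddd
ddddAdddd
ddd<Adddd
ddddddddd
ddddddddd
ddddddddd
gen 3: ddddddddd
ddddddddd
ddddddddd
ddddddddd
ddd^Adddd
dddAAdddd
ddddddddd
ddddddddd
ddddddddd
gen 4: ddddddddd
ddddddddd
ddddddddd
ddddddddd
dddA>dddd
dddAAdddd
ddddddddd
ddddddddd
ddddddddd
gen 5: ddddddddd
ddddddddd
ddddddddd
dddd^dddd
dddAddddd
dddAAdddd
ddddddddd
ddddddddd
ddddddddd
gen 6: ddddddddd
ddddddddd
ddddddddd
ddddA>ddd
dddAddddd
dddAAdddd
ddddddddd
ddddddddd
ddddddddd

3,5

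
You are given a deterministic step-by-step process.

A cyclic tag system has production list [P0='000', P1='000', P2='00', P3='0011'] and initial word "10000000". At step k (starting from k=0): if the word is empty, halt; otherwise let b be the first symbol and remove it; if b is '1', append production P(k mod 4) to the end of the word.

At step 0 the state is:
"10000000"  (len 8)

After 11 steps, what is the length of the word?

k=0  "10000000"  (len 8)
k=1  "0000000000"  (len 10)
k=2  "000000000"  (len 9)
k=3  "00000000"  (len 8)
k=4  "0000000"  (len 7)
k=5  "000000"  (len 6)
k=6  "00000"  (len 5)
k=7  "0000"  (len 4)
k=8  "000"  (len 3)
k=9  "00"  (len 2)
k=10  "0"  (len 1)
k=11  (halted — word empty)

0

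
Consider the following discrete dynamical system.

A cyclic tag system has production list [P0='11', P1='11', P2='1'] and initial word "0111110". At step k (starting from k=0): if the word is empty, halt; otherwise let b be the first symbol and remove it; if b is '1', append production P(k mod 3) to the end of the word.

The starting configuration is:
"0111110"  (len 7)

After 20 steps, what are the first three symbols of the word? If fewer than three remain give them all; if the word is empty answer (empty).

111

step 0: "0111110"  (len 7)
step 1: "111110"  (len 6)
step 2: "1111011"  (len 7)
step 3: "1110111"  (len 7)
step 4: "11011111"  (len 8)
step 5: "101111111"  (len 9)
step 6: "011111111"  (len 9)
step 7: "11111111"  (len 8)
step 8: "111111111"  (len 9)
step 9: "111111111"  (len 9)
step 10: "1111111111"  (len 10)
step 11: "11111111111"  (len 11)
step 12: "11111111111"  (len 11)
step 13: "111111111111"  (len 12)
step 14: "1111111111111"  (len 13)
step 15: "1111111111111"  (len 13)
step 16: "11111111111111"  (len 14)
step 17: "111111111111111"  (len 15)
step 18: "111111111111111"  (len 15)
step 19: "1111111111111111"  (len 16)
step 20: "11111111111111111"  (len 17)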